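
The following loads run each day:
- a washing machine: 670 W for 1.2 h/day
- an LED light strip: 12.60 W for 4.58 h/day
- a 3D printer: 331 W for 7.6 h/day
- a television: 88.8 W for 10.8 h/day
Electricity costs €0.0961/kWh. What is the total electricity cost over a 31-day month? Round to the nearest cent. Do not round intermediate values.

€12.92

washing machine: 670 W × 1.2 h × 31 d = 24,924 Wh = 24.92 kWh
LED light strip: 12.60 W × 4.58 h × 31 d = 1,789 Wh = 1.789 kWh
3D printer: 331 W × 7.6 h × 31 d = 77,984 Wh = 77.98 kWh
television: 88.8 W × 10.8 h × 31 d = 29,730 Wh = 29.73 kWh
Total energy = 24.92 + 1.789 + 77.98 + 29.73 = 134.4 kWh
Cost = 134.4 kWh × €0.0961 = €12.92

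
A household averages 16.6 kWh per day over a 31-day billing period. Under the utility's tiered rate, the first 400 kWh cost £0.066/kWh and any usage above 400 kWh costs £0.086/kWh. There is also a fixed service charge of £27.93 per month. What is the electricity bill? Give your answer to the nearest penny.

Usage = 16.6 kWh/day × 31 days = 514.6 kWh
First 400 kWh × £0.066 = £26.40
Remaining 114.6 kWh × £0.086 = £9.86
Energy charge = £36.26; + service £27.93 = £64.19

£64.19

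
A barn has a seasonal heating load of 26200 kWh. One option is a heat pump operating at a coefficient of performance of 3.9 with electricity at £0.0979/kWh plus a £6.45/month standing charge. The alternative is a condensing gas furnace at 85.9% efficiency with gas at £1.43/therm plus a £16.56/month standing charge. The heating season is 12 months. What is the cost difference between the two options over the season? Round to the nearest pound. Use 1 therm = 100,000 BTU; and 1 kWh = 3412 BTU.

Heat load = 26200 kWh × 3412 = 89,394,400 BTU
Gas: input = 89,394,400 / 0.859 = 104,067,986 BTU = 1,041 therm → 1,041 × £1.43 = £1,488.17; + 12 × £16.56 standing = £1,686.89
Heat pump: 89,394,400 BTU / 3412 = 26,200 kWh heat; / 3.9 = 6,718 kWh in → × £0.0979 = £657.69; + 12 × £6.45 standing = £735.09
Difference = |£1,686.89 − £735.09| = £951.81 ≈ £952

£952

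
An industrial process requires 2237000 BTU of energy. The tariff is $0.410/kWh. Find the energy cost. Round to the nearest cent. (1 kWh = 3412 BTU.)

2237000 BTU × (0.00029308 kWh/BTU) = 655.6 kWh
Cost = 655.6 kWh × $0.410/kWh = $268.81

$268.81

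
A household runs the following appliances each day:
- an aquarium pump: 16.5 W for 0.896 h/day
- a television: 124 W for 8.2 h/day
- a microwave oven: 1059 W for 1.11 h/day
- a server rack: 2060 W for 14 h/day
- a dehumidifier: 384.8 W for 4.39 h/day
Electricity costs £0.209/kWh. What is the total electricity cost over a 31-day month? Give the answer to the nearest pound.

£212

aquarium pump: 16.5 W × 0.896 h × 31 d = 458 Wh = 0.4583 kWh
television: 124 W × 8.2 h × 31 d = 31,521 Wh = 31.52 kWh
microwave oven: 1059 W × 1.11 h × 31 d = 36,440 Wh = 36.44 kWh
server rack: 2060 W × 14 h × 31 d = 894,040 Wh = 894 kWh
dehumidifier: 384.8 W × 4.39 h × 31 d = 52,367 Wh = 52.37 kWh
Total energy = 0.4583 + 31.52 + 36.44 + 894 + 52.37 = 1,015 kWh
Cost = 1,015 kWh × £0.209 = £212.10 ≈ £212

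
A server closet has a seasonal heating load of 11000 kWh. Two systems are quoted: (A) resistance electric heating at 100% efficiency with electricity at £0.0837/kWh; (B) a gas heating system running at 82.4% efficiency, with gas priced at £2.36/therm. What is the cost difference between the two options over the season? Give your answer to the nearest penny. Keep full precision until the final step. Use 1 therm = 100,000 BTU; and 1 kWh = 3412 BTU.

Heat load = 11000 kWh × 3412 = 37,532,000 BTU
Gas: input = 37,532,000 / 0.824 = 45,548,544 BTU = 455.5 therm → 455.5 × £2.36 = £1,074.95
Electric: 37,532,000 BTU / 3412 = 11,000 kWh → × £0.0837 = £920.70
Difference = |£1,074.95 − £920.70| = £154.25

£154.25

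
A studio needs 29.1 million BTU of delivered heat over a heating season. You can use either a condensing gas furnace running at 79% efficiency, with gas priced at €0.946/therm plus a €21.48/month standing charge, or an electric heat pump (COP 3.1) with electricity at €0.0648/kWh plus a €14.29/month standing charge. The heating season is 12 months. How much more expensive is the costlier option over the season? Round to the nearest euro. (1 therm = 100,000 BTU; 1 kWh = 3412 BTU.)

€256

Heat load = 29.1 × 10⁶ BTU = 29,100,000 BTU
Gas: input = 29,100,000 / 0.79 = 36,835,443 BTU = 368.4 therm → 368.4 × €0.946 = €348.46; + 12 × €21.48 standing = €606.22
Heat pump: 29,100,000 BTU / 3412 = 8,529 kWh heat; / 3.1 = 2,751 kWh in → × €0.0648 = €178.28; + 12 × €14.29 standing = €349.76
Difference = |€606.22 − €349.76| = €256.47 ≈ €256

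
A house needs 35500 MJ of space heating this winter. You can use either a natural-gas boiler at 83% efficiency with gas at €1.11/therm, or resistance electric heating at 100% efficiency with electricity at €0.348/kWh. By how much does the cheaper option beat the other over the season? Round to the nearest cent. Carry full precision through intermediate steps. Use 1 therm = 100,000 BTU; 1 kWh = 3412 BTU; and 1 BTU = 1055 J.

€2981.98

Heat load = 35500 MJ = 35,500,000,000 J / 1055 = 33,649,289 BTU
Gas: input = 33,649,289 / 0.83 = 40,541,312 BTU = 405.4 therm → 405.4 × €1.11 = €450.01
Electric: 33,649,289 BTU / 3412 = 9,862 kWh → × €0.348 = €3,431.99
Difference = |€450.01 − €3,431.99| = €2,981.98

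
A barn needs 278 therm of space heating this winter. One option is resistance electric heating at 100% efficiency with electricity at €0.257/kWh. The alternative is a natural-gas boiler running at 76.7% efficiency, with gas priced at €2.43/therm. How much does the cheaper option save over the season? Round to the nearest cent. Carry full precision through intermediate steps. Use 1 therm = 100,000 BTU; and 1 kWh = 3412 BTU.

€1213.21

Heat load = 278 therm × 100,000 = 27,800,000 BTU
Gas: input = 27,800,000 / 0.767 = 36,245,111 BTU = 362.5 therm → 362.5 × €2.43 = €880.76
Electric: 27,800,000 BTU / 3412 = 8,148 kWh → × €0.257 = €2,093.96
Difference = |€880.76 − €2,093.96| = €1,213.21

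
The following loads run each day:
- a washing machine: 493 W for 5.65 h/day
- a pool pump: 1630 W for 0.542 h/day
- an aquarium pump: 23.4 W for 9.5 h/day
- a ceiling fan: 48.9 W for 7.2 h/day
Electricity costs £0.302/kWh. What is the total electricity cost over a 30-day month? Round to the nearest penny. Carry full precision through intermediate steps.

washing machine: 493 W × 5.65 h × 30 d = 83,564 Wh = 83.56 kWh
pool pump: 1630 W × 0.542 h × 30 d = 26,504 Wh = 26.5 kWh
aquarium pump: 23.4 W × 9.5 h × 30 d = 6,669 Wh = 6.669 kWh
ceiling fan: 48.9 W × 7.2 h × 30 d = 10,562 Wh = 10.56 kWh
Total energy = 83.56 + 26.5 + 6.669 + 10.56 = 127.3 kWh
Cost = 127.3 kWh × £0.302 = £38.44

£38.44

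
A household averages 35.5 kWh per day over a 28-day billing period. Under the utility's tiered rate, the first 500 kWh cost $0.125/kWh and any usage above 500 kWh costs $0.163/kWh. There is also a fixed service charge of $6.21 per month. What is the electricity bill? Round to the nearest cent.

$149.23

Usage = 35.5 kWh/day × 28 days = 994 kWh
First 500 kWh × $0.125 = $62.50
Remaining 494 kWh × $0.163 = $80.52
Energy charge = $143.02; + service $6.21 = $149.23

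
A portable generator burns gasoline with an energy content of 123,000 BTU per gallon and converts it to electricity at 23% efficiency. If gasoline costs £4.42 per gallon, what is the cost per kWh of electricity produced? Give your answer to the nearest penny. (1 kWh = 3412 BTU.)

Electrical output per gallon = 123,000 BTU × 0.23 / 3412 BTU/kWh = 8.291 kWh
Cost per kWh = £4.42 / 8.291 kWh = £0.533

£0.53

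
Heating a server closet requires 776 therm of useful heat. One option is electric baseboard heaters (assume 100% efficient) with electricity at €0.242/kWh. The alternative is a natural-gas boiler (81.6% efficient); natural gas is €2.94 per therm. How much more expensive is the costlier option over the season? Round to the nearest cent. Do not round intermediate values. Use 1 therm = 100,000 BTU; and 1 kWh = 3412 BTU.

€2707.99

Heat load = 776 therm × 100,000 = 77,600,000 BTU
Gas: input = 77,600,000 / 0.816 = 95,098,039 BTU = 951 therm → 951 × €2.94 = €2,795.88
Electric: 77,600,000 BTU / 3412 = 22,740 kWh → × €0.242 = €5,503.87
Difference = |€2,795.88 − €5,503.87| = €2,707.99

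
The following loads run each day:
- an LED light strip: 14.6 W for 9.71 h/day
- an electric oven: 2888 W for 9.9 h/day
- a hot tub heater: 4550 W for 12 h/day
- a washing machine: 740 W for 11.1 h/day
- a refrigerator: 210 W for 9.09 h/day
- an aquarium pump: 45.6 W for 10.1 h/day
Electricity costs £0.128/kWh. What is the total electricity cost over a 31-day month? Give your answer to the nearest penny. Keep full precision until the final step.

LED light strip: 14.6 W × 9.71 h × 31 d = 4,395 Wh = 4.395 kWh
electric oven: 2888 W × 9.9 h × 31 d = 886,327 Wh = 886.3 kWh
hot tub heater: 4550 W × 12 h × 31 d = 1,692,600 Wh = 1,693 kWh
washing machine: 740 W × 11.1 h × 31 d = 254,634 Wh = 254.6 kWh
refrigerator: 210 W × 9.09 h × 31 d = 59,176 Wh = 59.18 kWh
aquarium pump: 45.6 W × 10.1 h × 31 d = 14,277 Wh = 14.28 kWh
Total energy = 4.395 + 886.3 + 1,693 + 254.6 + 59.18 + 14.28 = 2,911 kWh
Cost = 2,911 kWh × £0.128 = £372.66

£372.66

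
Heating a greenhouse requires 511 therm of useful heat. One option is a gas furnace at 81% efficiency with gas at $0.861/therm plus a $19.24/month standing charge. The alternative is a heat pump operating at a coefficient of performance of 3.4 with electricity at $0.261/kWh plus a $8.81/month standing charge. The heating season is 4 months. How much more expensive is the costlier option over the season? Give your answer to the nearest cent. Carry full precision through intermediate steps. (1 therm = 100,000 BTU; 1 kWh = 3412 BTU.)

Heat load = 511 therm × 100,000 = 51,100,000 BTU
Gas: input = 51,100,000 / 0.81 = 63,086,420 BTU = 630.9 therm → 630.9 × $0.861 = $543.17; + 4 × $19.24 standing = $620.13
Heat pump: 51,100,000 BTU / 3412 = 14,980 kWh heat; / 3.4 = 4,405 kWh in → × $0.261 = $1,149.67; + 4 × $8.81 standing = $1,184.91
Difference = |$620.13 − $1,184.91| = $564.78

$564.78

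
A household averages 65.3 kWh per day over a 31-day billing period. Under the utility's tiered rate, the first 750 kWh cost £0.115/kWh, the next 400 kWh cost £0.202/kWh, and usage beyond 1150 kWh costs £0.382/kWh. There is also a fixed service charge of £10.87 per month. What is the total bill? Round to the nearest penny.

£511.90

Usage = 65.3 kWh/day × 31 days = 2024.3 kWh
First 750 kWh × £0.115 = £86.25
Next 400 kWh × £0.202 = £80.80
Remaining 874.3 kWh × £0.382 = £333.98
Energy charge = £501.03; + service £10.87 = £511.90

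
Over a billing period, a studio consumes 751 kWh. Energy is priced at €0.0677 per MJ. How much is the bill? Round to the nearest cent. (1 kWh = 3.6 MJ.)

€183.03

751 kWh × (3.6 MJ/kWh) = 2,704 MJ
Cost = 2,704 MJ × €0.0677/MJ = €183.03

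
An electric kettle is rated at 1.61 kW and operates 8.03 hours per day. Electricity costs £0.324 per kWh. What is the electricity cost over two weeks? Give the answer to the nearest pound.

Energy = 1610 W × 8.03 h/day × 14 days = 180,996 Wh = 181 kWh
Cost = 181 kWh × £0.324/kWh = £58.64 ≈ £59

£59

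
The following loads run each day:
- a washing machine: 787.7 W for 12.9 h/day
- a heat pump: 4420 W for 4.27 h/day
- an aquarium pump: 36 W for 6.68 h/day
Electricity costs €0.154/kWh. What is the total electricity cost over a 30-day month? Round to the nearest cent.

€135.25

washing machine: 787.7 W × 12.9 h × 30 d = 304,840 Wh = 304.8 kWh
heat pump: 4420 W × 4.27 h × 30 d = 566,202 Wh = 566.2 kWh
aquarium pump: 36 W × 6.68 h × 30 d = 7,214 Wh = 7.214 kWh
Total energy = 304.8 + 566.2 + 7.214 = 878.3 kWh
Cost = 878.3 kWh × €0.154 = €135.25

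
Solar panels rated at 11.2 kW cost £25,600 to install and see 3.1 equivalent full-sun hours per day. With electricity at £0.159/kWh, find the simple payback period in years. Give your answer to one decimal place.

Daily generation = 11.2 kW × 3.1 h = 34.72 kWh
Annual generation = 34.72 × 365 = 12673 kWh
Annual savings = 12673 × £0.159 = £2,014.98
Payback = £25,600 / £2,014.98 = 12.7 years

12.7 years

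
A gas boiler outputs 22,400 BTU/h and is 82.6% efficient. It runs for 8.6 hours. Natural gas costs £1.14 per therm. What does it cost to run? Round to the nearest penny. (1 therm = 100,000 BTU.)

Heat delivered = 22,400 BTU/h × 8.6 h = 192,640 BTU
Gas input = 192,640 / 0.826 = 233,220 BTU
= 233,220 / 100,000 = 2.332 therm
Cost = 2.332 × £1.14/therm = £2.66

£2.66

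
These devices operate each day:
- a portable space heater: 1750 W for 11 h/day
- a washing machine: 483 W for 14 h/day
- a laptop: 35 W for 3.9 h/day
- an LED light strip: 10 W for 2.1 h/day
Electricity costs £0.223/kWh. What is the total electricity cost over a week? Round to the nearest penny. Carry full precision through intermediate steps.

£40.85

portable space heater: 1750 W × 11 h × 7 d = 134,750 Wh = 134.8 kWh
washing machine: 483 W × 14 h × 7 d = 47,334 Wh = 47.33 kWh
laptop: 35 W × 3.9 h × 7 d = 956 Wh = 0.9555 kWh
LED light strip: 10 W × 2.1 h × 7 d = 147 Wh = 0.147 kWh
Total energy = 134.8 + 47.33 + 0.9555 + 0.147 = 183.2 kWh
Cost = 183.2 kWh × £0.223 = £40.85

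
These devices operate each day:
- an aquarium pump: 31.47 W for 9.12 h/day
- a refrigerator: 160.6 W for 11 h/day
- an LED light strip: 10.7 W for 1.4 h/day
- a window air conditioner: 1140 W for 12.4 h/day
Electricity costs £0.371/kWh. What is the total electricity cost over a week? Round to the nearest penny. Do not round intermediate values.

£42.08

aquarium pump: 31.47 W × 9.12 h × 7 d = 2,009 Wh = 2.009 kWh
refrigerator: 160.6 W × 11 h × 7 d = 12,366 Wh = 12.37 kWh
LED light strip: 10.7 W × 1.4 h × 7 d = 105 Wh = 0.1049 kWh
window air conditioner: 1140 W × 12.4 h × 7 d = 98,952 Wh = 98.95 kWh
Total energy = 2.009 + 12.37 + 0.1049 + 98.95 = 113.4 kWh
Cost = 113.4 kWh × £0.371 = £42.08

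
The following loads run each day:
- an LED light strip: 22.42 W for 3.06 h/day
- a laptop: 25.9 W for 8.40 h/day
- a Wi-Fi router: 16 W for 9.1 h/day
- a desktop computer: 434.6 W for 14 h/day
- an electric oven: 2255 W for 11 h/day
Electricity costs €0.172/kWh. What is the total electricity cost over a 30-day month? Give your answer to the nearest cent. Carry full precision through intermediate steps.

€161.62

LED light strip: 22.42 W × 3.06 h × 30 d = 2,058 Wh = 2.058 kWh
laptop: 25.9 W × 8.40 h × 30 d = 6,527 Wh = 6.527 kWh
Wi-Fi router: 16 W × 9.1 h × 30 d = 4,368 Wh = 4.368 kWh
desktop computer: 434.6 W × 14 h × 30 d = 182,532 Wh = 182.5 kWh
electric oven: 2255 W × 11 h × 30 d = 744,150 Wh = 744.1 kWh
Total energy = 2.058 + 6.527 + 4.368 + 182.5 + 744.1 = 939.6 kWh
Cost = 939.6 kWh × €0.172 = €161.62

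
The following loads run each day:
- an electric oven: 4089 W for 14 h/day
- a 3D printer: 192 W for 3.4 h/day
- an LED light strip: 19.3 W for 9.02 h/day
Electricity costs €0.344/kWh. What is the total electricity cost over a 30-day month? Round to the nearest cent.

€599.31

electric oven: 4089 W × 14 h × 30 d = 1,717,380 Wh = 1,717 kWh
3D printer: 192 W × 3.4 h × 30 d = 19,584 Wh = 19.58 kWh
LED light strip: 19.3 W × 9.02 h × 30 d = 5,223 Wh = 5.223 kWh
Total energy = 1,717 + 19.58 + 5.223 = 1,742 kWh
Cost = 1,742 kWh × €0.344 = €599.31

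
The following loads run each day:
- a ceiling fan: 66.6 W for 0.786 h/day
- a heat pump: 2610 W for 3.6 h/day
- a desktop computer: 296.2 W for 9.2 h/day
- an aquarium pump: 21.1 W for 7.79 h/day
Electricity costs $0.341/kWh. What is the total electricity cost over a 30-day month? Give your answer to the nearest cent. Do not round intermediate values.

ceiling fan: 66.6 W × 0.786 h × 30 d = 1,570 Wh = 1.57 kWh
heat pump: 2610 W × 3.6 h × 30 d = 281,880 Wh = 281.9 kWh
desktop computer: 296.2 W × 9.2 h × 30 d = 81,751 Wh = 81.75 kWh
aquarium pump: 21.1 W × 7.79 h × 30 d = 4,931 Wh = 4.931 kWh
Total energy = 1.57 + 281.9 + 81.75 + 4.931 = 370.1 kWh
Cost = 370.1 kWh × $0.341 = $126.22

$126.22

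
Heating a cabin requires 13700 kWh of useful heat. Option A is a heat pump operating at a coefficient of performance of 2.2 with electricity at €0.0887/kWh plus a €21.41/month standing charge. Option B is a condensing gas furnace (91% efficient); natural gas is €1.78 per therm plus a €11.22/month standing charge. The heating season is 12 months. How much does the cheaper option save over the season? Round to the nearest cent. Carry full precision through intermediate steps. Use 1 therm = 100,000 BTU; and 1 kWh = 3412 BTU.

Heat load = 13700 kWh × 3412 = 46,744,400 BTU
Gas: input = 46,744,400 / 0.91 = 51,367,473 BTU = 513.7 therm → 513.7 × €1.78 = €914.34; + 12 × €11.22 standing = €1,048.98
Heat pump: 46,744,400 BTU / 3412 = 13,700 kWh heat; / 2.2 = 6,227 kWh in → × €0.0887 = €552.36; + 12 × €21.41 standing = €809.28
Difference = |€1,048.98 − €809.28| = €239.70

€239.70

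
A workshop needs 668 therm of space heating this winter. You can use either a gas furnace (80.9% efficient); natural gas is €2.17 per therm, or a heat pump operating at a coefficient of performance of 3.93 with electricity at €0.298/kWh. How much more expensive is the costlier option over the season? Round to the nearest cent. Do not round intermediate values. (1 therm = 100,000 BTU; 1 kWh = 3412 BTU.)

Heat load = 668 therm × 100,000 = 66,800,000 BTU
Gas: input = 66,800,000 / 0.809 = 82,571,075 BTU = 825.7 therm → 825.7 × €2.17 = €1,791.79
Heat pump: 66,800,000 BTU / 3412 = 19,580 kWh heat; / 3.93 = 4,982 kWh in → × €0.298 = €1,484.54
Difference = |€1,791.79 − €1,484.54| = €307.25

€307.25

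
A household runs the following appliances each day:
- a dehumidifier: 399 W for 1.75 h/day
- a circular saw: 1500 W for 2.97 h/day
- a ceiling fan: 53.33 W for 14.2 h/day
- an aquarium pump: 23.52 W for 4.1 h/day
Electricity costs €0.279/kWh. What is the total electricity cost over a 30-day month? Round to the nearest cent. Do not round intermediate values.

€50.28

dehumidifier: 399 W × 1.75 h × 30 d = 20,948 Wh = 20.95 kWh
circular saw: 1500 W × 2.97 h × 30 d = 133,650 Wh = 133.7 kWh
ceiling fan: 53.33 W × 14.2 h × 30 d = 22,719 Wh = 22.72 kWh
aquarium pump: 23.52 W × 4.1 h × 30 d = 2,893 Wh = 2.893 kWh
Total energy = 20.95 + 133.7 + 22.72 + 2.893 = 180.2 kWh
Cost = 180.2 kWh × €0.279 = €50.28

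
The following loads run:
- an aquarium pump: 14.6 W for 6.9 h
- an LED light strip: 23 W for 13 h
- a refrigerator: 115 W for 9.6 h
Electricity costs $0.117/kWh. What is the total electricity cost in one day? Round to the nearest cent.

aquarium pump: 14.6 W × 6.9 h = 101 Wh = 0.1007 kWh
LED light strip: 23 W × 13 h = 299 Wh = 0.299 kWh
refrigerator: 115 W × 9.6 h = 1,104 Wh = 1.104 kWh
Total energy = 0.1007 + 0.299 + 1.104 = 1.504 kWh
Cost = 1.504 kWh × $0.117 = $0.18

$0.18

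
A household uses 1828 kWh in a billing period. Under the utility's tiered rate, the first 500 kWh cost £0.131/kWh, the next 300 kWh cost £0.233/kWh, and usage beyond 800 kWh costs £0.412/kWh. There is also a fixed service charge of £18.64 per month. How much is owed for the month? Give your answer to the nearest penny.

First 500 kWh × £0.131 = £65.50
Next 300 kWh × £0.233 = £69.90
Remaining 1028 kWh × £0.412 = £423.54
Energy charge = £558.94; + service £18.64 = £577.58

£577.58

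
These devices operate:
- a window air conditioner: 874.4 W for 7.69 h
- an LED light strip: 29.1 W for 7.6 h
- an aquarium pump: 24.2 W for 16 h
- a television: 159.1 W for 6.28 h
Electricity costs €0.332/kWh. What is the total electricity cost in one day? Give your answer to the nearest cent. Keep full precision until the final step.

€2.77

window air conditioner: 874.4 W × 7.69 h = 6,724 Wh = 6.724 kWh
LED light strip: 29.1 W × 7.6 h = 221 Wh = 0.2212 kWh
aquarium pump: 24.2 W × 16 h = 387 Wh = 0.3872 kWh
television: 159.1 W × 6.28 h = 999 Wh = 0.9991 kWh
Total energy = 6.724 + 0.2212 + 0.3872 + 0.9991 = 8.332 kWh
Cost = 8.332 kWh × €0.332 = €2.77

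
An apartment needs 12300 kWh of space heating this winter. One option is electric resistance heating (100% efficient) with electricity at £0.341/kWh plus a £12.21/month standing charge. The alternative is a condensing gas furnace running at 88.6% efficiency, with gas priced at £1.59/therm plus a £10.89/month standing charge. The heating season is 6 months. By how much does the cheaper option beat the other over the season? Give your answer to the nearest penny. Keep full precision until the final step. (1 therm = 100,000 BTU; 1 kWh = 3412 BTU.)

Heat load = 12300 kWh × 3412 = 41,967,600 BTU
Gas: input = 41,967,600 / 0.886 = 47,367,494 BTU = 473.7 therm → 473.7 × £1.59 = £753.14; + 6 × £10.89 standing = £818.48
Electric: 41,967,600 BTU / 3412 = 12,300 kWh → × £0.341 = £4,194.30; + 6 × £12.21 standing = £4,267.56
Difference = |£818.48 − £4,267.56| = £3,449.08

£3449.08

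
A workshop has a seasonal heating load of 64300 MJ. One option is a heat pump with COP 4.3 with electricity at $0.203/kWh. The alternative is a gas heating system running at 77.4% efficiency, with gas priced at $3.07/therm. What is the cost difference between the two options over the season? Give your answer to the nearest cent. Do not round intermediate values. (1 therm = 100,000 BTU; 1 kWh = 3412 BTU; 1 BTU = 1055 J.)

$1574.15

Heat load = 64300 MJ = 64,300,000,000 J / 1055 = 60,947,867 BTU
Gas: input = 60,947,867 / 0.774 = 78,744,015 BTU = 787.4 therm → 787.4 × $3.07 = $2,417.44
Heat pump: 60,947,867 BTU / 3412 = 17,860 kWh heat; / 4.3 = 4,154 kWh in → × $0.203 = $843.29
Difference = |$2,417.44 − $843.29| = $1,574.15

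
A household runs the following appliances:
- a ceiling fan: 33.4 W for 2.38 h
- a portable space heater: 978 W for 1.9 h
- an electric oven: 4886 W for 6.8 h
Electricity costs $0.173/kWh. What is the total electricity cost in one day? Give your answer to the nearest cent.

$6.08

ceiling fan: 33.4 W × 2.38 h = 79 Wh = 0.07949 kWh
portable space heater: 978 W × 1.9 h = 1,858 Wh = 1.858 kWh
electric oven: 4886 W × 6.8 h = 33,225 Wh = 33.22 kWh
Total energy = 0.07949 + 1.858 + 33.22 = 35.16 kWh
Cost = 35.16 kWh × $0.173 = $6.08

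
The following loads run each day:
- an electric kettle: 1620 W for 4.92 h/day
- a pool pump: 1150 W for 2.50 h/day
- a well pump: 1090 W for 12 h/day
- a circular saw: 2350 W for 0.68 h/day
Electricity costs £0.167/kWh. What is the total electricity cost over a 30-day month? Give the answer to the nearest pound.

electric kettle: 1620 W × 4.92 h × 30 d = 239,112 Wh = 239.1 kWh
pool pump: 1150 W × 2.50 h × 30 d = 86,250 Wh = 86.25 kWh
well pump: 1090 W × 12 h × 30 d = 392,400 Wh = 392.4 kWh
circular saw: 2350 W × 0.68 h × 30 d = 47,940 Wh = 47.94 kWh
Total energy = 239.1 + 86.25 + 392.4 + 47.94 = 765.7 kWh
Cost = 765.7 kWh × £0.167 = £127.87 ≈ £128

£128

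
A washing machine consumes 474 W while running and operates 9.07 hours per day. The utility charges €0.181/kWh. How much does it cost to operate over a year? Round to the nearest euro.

€284

Energy = 474 W × 9.07 h/day × 365 days = 1,569,201 Wh = 1,569 kWh
Cost = 1,569 kWh × €0.181/kWh = €284.03 ≈ €284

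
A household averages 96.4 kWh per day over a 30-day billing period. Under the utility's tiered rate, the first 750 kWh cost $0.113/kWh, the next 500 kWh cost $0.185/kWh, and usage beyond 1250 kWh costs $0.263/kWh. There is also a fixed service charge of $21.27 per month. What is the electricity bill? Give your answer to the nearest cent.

Usage = 96.4 kWh/day × 30 days = 2892 kWh
First 750 kWh × $0.113 = $84.75
Next 500 kWh × $0.185 = $92.50
Remaining 1642 kWh × $0.263 = $431.85
Energy charge = $609.10; + service $21.27 = $630.37

$630.37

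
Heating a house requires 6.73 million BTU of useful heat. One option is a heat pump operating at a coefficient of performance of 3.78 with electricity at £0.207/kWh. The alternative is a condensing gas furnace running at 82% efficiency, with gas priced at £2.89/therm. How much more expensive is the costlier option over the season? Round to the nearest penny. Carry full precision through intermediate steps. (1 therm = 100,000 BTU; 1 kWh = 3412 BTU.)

£129.18

Heat load = 6.73 × 10⁶ BTU = 6,730,000 BTU
Gas: input = 6,730,000 / 0.82 = 8,207,317 BTU = 82.07 therm → 82.07 × £2.89 = £237.19
Heat pump: 6,730,000 BTU / 3412 = 1,972 kWh heat; / 3.78 = 521.8 kWh in → × £0.207 = £108.02
Difference = |£237.19 − £108.02| = £129.18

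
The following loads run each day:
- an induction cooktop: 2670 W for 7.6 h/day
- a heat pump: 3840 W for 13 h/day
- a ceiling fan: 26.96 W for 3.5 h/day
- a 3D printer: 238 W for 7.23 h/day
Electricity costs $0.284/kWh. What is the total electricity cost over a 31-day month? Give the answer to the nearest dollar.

induction cooktop: 2670 W × 7.6 h × 31 d = 629,052 Wh = 629.1 kWh
heat pump: 3840 W × 13 h × 31 d = 1,547,520 Wh = 1,548 kWh
ceiling fan: 26.96 W × 3.5 h × 31 d = 2,925 Wh = 2.925 kWh
3D printer: 238 W × 7.23 h × 31 d = 53,343 Wh = 53.34 kWh
Total energy = 629.1 + 1,548 + 2.925 + 53.34 = 2,233 kWh
Cost = 2,233 kWh × $0.284 = $634.13 ≈ $634

$634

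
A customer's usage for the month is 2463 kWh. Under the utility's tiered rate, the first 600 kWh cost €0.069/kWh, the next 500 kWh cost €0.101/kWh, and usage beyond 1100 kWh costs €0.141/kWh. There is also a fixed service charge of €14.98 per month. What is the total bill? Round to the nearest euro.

First 600 kWh × €0.069 = €41.40
Next 500 kWh × €0.101 = €50.50
Remaining 1363 kWh × €0.141 = €192.18
Energy charge = €284.08; + service €14.98 = €299.06 ≈ €299

€299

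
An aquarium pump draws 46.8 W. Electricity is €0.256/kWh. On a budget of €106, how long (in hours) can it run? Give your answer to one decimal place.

Energy budget = €106 / €0.256 per kWh = 414.1 kWh = 414,062 Wh
Runtime = 414,062 Wh / 46.8 W = 8,847 h

8847.5 h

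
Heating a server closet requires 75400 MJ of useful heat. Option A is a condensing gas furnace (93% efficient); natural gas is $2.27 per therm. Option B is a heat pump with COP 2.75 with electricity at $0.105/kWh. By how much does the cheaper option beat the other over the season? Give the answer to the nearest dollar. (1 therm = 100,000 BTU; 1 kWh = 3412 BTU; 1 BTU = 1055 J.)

$945

Heat load = 75400 MJ = 75,400,000,000 J / 1055 = 71,469,194 BTU
Gas: input = 71,469,194 / 0.93 = 76,848,596 BTU = 768.5 therm → 768.5 × $2.27 = $1,744.46
Heat pump: 71,469,194 BTU / 3412 = 20,950 kWh heat; / 2.75 = 7,617 kWh in → × $0.105 = $799.77
Difference = |$1,744.46 − $799.77| = $944.69 ≈ $945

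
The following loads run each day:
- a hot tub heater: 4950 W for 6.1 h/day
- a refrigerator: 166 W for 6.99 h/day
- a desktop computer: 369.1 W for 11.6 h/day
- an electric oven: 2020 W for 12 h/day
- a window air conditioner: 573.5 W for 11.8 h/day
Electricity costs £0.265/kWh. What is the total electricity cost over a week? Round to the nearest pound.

£124

hot tub heater: 4950 W × 6.1 h × 7 d = 211,365 Wh = 211.4 kWh
refrigerator: 166 W × 6.99 h × 7 d = 8,122 Wh = 8.122 kWh
desktop computer: 369.1 W × 11.6 h × 7 d = 29,971 Wh = 29.97 kWh
electric oven: 2020 W × 12 h × 7 d = 169,680 Wh = 169.7 kWh
window air conditioner: 573.5 W × 11.8 h × 7 d = 47,371 Wh = 47.37 kWh
Total energy = 211.4 + 8.122 + 29.97 + 169.7 + 47.37 = 466.5 kWh
Cost = 466.5 kWh × £0.265 = £123.62 ≈ £124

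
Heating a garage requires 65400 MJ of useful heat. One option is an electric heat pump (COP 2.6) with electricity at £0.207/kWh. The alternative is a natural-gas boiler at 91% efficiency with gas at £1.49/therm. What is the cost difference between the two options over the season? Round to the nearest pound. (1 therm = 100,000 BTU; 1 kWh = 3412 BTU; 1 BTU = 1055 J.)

Heat load = 65400 MJ = 65,400,000,000 J / 1055 = 61,990,521 BTU
Gas: input = 61,990,521 / 0.91 = 68,121,452 BTU = 681.2 therm → 681.2 × £1.49 = £1,015.01
Heat pump: 61,990,521 BTU / 3412 = 18,170 kWh heat; / 2.6 = 6,988 kWh in → × £0.207 = £1,446.48
Difference = |£1,015.01 − £1,446.48| = £431.47 ≈ £431

£431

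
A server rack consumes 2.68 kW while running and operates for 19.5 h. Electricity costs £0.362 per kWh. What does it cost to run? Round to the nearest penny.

£18.92

Energy = 2680 W × 19.5 h = 52,260 Wh = 52.26 kWh
Cost = 52.26 kWh × £0.362/kWh = £18.92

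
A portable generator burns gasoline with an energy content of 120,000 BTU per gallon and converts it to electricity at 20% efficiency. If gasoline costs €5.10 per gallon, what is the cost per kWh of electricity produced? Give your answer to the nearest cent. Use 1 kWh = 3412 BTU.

€0.73

Electrical output per gallon = 120,000 BTU × 0.20 / 3412 BTU/kWh = 7.034 kWh
Cost per kWh = €5.10 / 7.034 kWh = €0.725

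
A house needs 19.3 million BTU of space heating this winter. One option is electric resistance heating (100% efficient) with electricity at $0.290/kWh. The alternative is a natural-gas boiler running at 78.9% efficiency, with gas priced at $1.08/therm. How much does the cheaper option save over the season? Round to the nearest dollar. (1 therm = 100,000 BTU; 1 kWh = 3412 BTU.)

$1376

Heat load = 19.3 × 10⁶ BTU = 19,300,000 BTU
Gas: input = 19,300,000 / 0.789 = 24,461,343 BTU = 244.6 therm → 244.6 × $1.08 = $264.18
Electric: 19,300,000 BTU / 3412 = 5,657 kWh → × $0.290 = $1,640.39
Difference = |$264.18 − $1,640.39| = $1,376.20 ≈ $1376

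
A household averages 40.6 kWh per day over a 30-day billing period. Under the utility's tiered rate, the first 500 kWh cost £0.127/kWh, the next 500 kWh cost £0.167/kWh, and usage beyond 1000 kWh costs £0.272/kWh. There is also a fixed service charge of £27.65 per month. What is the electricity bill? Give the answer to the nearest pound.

£234

Usage = 40.6 kWh/day × 30 days = 1218 kWh
First 500 kWh × £0.127 = £63.50
Next 500 kWh × £0.167 = £83.50
Remaining 218 kWh × £0.272 = £59.30
Energy charge = £206.30; + service £27.65 = £233.95 ≈ £234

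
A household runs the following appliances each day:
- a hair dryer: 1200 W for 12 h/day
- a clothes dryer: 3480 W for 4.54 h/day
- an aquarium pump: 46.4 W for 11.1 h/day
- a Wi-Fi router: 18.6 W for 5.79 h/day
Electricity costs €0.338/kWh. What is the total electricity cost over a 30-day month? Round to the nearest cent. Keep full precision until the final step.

hair dryer: 1200 W × 12 h × 30 d = 432,000 Wh = 432 kWh
clothes dryer: 3480 W × 4.54 h × 30 d = 473,976 Wh = 474 kWh
aquarium pump: 46.4 W × 11.1 h × 30 d = 15,451 Wh = 15.45 kWh
Wi-Fi router: 18.6 W × 5.79 h × 30 d = 3,231 Wh = 3.231 kWh
Total energy = 432 + 474 + 15.45 + 3.231 = 924.7 kWh
Cost = 924.7 kWh × €0.338 = €312.53

€312.53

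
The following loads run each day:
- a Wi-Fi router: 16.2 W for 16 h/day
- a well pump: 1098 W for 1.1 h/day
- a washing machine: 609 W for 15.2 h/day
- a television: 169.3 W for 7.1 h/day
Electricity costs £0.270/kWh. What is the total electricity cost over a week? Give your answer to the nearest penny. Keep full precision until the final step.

Wi-Fi router: 16.2 W × 16 h × 7 d = 1,814 Wh = 1.814 kWh
well pump: 1098 W × 1.1 h × 7 d = 8,455 Wh = 8.455 kWh
washing machine: 609 W × 15.2 h × 7 d = 64,798 Wh = 64.8 kWh
television: 169.3 W × 7.1 h × 7 d = 8,414 Wh = 8.414 kWh
Total energy = 1.814 + 8.455 + 64.8 + 8.414 = 83.48 kWh
Cost = 83.48 kWh × £0.270 = £22.54

£22.54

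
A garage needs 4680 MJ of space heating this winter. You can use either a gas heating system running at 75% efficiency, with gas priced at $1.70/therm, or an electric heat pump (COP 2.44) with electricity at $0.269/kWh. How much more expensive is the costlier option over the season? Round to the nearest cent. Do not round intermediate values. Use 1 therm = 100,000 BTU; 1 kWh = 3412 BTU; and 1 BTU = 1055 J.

$42.78

Heat load = 4680 MJ = 4,680,000,000 J / 1055 = 4,436,019 BTU
Gas: input = 4,436,019 / 0.75 = 5,914,692 BTU = 59.15 therm → 59.15 × $1.70 = $100.55
Heat pump: 4,436,019 BTU / 3412 = 1,300 kWh heat; / 2.44 = 532.8 kWh in → × $0.269 = $143.33
Difference = |$100.55 − $143.33| = $42.78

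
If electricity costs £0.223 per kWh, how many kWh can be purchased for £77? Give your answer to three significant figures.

345 kWh

£77 / £0.223 per kWh = 345.3 kWh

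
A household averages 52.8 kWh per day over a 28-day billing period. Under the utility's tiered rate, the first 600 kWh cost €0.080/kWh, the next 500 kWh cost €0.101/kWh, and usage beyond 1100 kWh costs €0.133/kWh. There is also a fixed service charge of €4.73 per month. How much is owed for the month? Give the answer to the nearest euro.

€154

Usage = 52.8 kWh/day × 28 days = 1478.4 kWh
First 600 kWh × €0.080 = €48.00
Next 500 kWh × €0.101 = €50.50
Remaining 378.4 kWh × €0.133 = €50.33
Energy charge = €148.83; + service €4.73 = €153.56 ≈ €154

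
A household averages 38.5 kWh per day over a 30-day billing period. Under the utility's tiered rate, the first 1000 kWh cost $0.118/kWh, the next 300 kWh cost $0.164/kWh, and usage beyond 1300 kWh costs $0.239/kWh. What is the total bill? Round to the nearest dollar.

Usage = 38.5 kWh/day × 30 days = 1155 kWh
First 1000 kWh × $0.118 = $118.00
Next 155 kWh × $0.164 = $25.42
Remaining tier: 0 kWh (not reached)
Total = $143.42 ≈ $143

$143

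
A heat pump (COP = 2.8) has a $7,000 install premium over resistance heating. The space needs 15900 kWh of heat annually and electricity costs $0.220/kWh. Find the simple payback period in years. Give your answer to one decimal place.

3.1 years

Resistance: 15900 kWh × $0.220 = $3,498.00/yr
Heat pump: 15900 / 2.8 = 5679 kWh in → × $0.220 = $1,249.29/yr
Annual savings = $2,248.71
Payback = $7,000 / $2,248.71 = 3.11 years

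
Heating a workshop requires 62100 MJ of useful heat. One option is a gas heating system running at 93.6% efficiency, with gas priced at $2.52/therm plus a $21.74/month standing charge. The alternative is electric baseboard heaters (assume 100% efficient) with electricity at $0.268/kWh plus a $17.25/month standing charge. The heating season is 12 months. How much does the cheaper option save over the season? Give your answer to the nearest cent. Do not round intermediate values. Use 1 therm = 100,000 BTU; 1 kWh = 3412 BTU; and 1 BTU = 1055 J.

$2984.80

Heat load = 62100 MJ = 62,100,000,000 J / 1055 = 58,862,559 BTU
Gas: input = 58,862,559 / 0.936 = 62,887,350 BTU = 628.9 therm → 628.9 × $2.52 = $1,584.76; + 12 × $21.74 standing = $1,845.64
Electric: 58,862,559 BTU / 3412 = 17,250 kWh → × $0.268 = $4,623.44; + 12 × $17.25 standing = $4,830.44
Difference = |$1,845.64 − $4,830.44| = $2,984.80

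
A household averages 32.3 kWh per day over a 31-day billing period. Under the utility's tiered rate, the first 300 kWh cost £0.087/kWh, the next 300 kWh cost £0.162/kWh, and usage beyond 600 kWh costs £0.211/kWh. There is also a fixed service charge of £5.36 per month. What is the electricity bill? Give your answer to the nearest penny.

Usage = 32.3 kWh/day × 31 days = 1001.3 kWh
First 300 kWh × £0.087 = £26.10
Next 300 kWh × £0.162 = £48.60
Remaining 401.3 kWh × £0.211 = £84.67
Energy charge = £159.37; + service £5.36 = £164.73

£164.73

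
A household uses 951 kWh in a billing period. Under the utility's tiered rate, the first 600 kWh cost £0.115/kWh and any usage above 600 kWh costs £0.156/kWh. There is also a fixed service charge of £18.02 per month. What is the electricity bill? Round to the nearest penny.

First 600 kWh × £0.115 = £69.00
Remaining 351 kWh × £0.156 = £54.76
Energy charge = £123.76; + service £18.02 = £141.78

£141.78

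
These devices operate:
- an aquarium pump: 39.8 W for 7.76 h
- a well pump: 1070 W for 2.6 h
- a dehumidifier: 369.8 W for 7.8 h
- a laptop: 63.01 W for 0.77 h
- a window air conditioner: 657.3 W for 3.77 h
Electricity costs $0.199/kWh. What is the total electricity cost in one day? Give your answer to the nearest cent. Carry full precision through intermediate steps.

$1.69

aquarium pump: 39.8 W × 7.76 h = 309 Wh = 0.3088 kWh
well pump: 1070 W × 2.6 h = 2,782 Wh = 2.782 kWh
dehumidifier: 369.8 W × 7.8 h = 2,884 Wh = 2.884 kWh
laptop: 63.01 W × 0.77 h = 49 Wh = 0.04852 kWh
window air conditioner: 657.3 W × 3.77 h = 2,478 Wh = 2.478 kWh
Total energy = 0.3088 + 2.782 + 2.884 + 0.04852 + 2.478 = 8.502 kWh
Cost = 8.502 kWh × $0.199 = $1.69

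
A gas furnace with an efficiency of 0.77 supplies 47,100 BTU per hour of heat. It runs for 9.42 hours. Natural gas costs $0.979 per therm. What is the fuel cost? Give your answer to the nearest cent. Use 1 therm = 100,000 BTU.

Heat delivered = 47,100 BTU/h × 9.42 h = 443,682 BTU
Gas input = 443,682 / 0.77 = 576,210 BTU
= 576,210 / 100,000 = 5.762 therm
Cost = 5.762 × $0.979/therm = $5.64

$5.64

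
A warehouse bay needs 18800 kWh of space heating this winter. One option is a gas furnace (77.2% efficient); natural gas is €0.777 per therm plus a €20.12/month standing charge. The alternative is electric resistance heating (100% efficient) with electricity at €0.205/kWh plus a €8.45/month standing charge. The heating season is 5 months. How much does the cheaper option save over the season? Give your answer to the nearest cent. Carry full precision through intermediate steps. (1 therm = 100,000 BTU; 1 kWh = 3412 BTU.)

Heat load = 18800 kWh × 3412 = 64,145,600 BTU
Gas: input = 64,145,600 / 0.772 = 83,090,155 BTU = 830.9 therm → 830.9 × €0.777 = €645.61; + 5 × €20.12 standing = €746.21
Electric: 64,145,600 BTU / 3412 = 18,800 kWh → × €0.205 = €3,854.00; + 5 × €8.45 standing = €3,896.25
Difference = |€746.21 − €3,896.25| = €3,150.04

€3150.04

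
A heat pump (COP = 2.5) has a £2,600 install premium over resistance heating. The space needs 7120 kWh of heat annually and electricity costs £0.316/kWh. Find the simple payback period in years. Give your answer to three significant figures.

1.93 years

Resistance: 7120 kWh × £0.316 = £2,249.92/yr
Heat pump: 7120 / 2.5 = 2848 kWh in → × £0.316 = £899.97/yr
Annual savings = £1,349.95
Payback = £2,600 / £1,349.95 = 1.93 years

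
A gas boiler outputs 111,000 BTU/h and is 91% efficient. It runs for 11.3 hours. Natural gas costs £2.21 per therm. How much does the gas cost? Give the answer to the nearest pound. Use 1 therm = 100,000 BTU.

Heat delivered = 111,000 BTU/h × 11.3 h = 1,254,300 BTU
Gas input = 1,254,300 / 0.91 = 1,378,352 BTU
= 1,378,352 / 100,000 = 13.78 therm
Cost = 13.78 × £2.21/therm = £30.46 ≈ £30

£30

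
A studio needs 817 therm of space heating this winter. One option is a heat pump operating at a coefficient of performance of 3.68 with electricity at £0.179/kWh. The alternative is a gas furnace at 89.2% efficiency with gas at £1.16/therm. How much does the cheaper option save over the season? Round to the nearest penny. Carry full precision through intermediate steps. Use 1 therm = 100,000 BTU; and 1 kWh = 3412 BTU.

£102.24

Heat load = 817 therm × 100,000 = 81,700,000 BTU
Gas: input = 81,700,000 / 0.892 = 91,591,928 BTU = 915.9 therm → 915.9 × £1.16 = £1,062.47
Heat pump: 81,700,000 BTU / 3412 = 23,940 kWh heat; / 3.68 = 6,507 kWh in → × £0.179 = £1,164.71
Difference = |£1,062.47 − £1,164.71| = £102.24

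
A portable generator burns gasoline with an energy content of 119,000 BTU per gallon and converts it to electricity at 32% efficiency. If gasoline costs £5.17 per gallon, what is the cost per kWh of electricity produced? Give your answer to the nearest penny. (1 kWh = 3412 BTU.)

Electrical output per gallon = 119,000 BTU × 0.32 / 3412 BTU/kWh = 11.16 kWh
Cost per kWh = £5.17 / 11.16 kWh = £0.463

£0.46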